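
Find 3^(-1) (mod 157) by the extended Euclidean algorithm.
Extended GCD: 3(-52) + 157(1) = 1. So 3^(-1) ≡ -52 ≡ 105 (mod 157). Verify: 3 × 105 = 315 ≡ 1 (mod 157)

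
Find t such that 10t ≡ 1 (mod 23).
Since 23 is prime, by Fermat 10^(-1) ≡ 10^{21} ≡ 7 (mod 23). Verify: 10 × 7 = 70 ≡ 1 (mod 23)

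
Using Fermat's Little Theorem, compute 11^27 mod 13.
By Fermat: 11^{12} ≡ 1 mod 13. 27 = 2×12 + 3. So 11^{27} ≡ 11^{3} ≡ 5 mod 13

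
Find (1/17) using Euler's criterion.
(1/17) = 1^{8} mod 17 = 1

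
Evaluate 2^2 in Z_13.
2^{2} = 4 ≡ 4 mod 13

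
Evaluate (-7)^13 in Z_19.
By repeated squaring mod 19: (-7)^{1}≡12, (-7)^{2}≡11, (-7)^{4}≡7, (-7)^{8}≡11. Then (-7)^{13} = (-7)^{8+4+1} ≡ 11 × 7 × 12 ≡ 12 mod 19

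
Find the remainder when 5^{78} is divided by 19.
By Fermat: 5^{18} ≡ 1 (mod 19). 78 = 4×18 + 6. So 5^{78} ≡ 5^{6} ≡ 7 (mod 19)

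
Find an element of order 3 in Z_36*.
13 has order 3 mod 36 since 13^{3} ≡ 1 (mod 36) and no smaller power works.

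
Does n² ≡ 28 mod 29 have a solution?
By Euler's criterion: 28^{14} ≡ 1 mod 29. Since this equals 1, 28 is a QR.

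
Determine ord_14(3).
Powers of 3 mod 14: 3^1≡3, 3^2≡9, 3^3≡13, 3^4≡11, 3^5≡5, 3^6≡1. ord_14(3) = 6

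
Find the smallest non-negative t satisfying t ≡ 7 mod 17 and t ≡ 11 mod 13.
M = 17 × 13 = 221. M₁ = 13, y₁ ≡ 4 mod 17. M₂ = 17, y₂ ≡ 10 mod 13. t = 7×13×4 + 11×17×10 ≡ 24 mod 221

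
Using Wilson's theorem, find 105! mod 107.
(106)! = (105)! × (106) ≡ -1 (mod 107). So (105)! ≡ -1 × (106)^(-1) ≡ (-1)×(-1) = 1 (mod 107)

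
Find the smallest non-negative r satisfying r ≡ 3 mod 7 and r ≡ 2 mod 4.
M = 7 × 4 = 28. M₁ = 4, y₁ ≡ 2 mod 7. M₂ = 7, y₂ ≡ 3 mod 4. r = 3×4×2 + 2×7×3 ≡ 10 mod 28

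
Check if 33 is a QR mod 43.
By Euler's criterion: 33^{21} ≡ 42 mod 43. Since this equals -1 (≡ 42), 33 is not a QR.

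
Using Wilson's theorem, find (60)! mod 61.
By Wilson's theorem, (60)! ≡ -1 ≡ 60 (mod 61)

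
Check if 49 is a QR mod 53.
By Euler's criterion: 49^{26} ≡ 1 (mod 53). Since this equals 1, 49 is a QR.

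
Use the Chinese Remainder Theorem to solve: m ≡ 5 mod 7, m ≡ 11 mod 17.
M = 7 × 17 = 119. M₁ = 17, y₁ ≡ 5 mod 7. M₂ = 7, y₂ ≡ 5 mod 17. m = 5×17×5 + 11×7×5 ≡ 96 mod 119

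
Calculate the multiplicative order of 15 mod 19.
Powers of 15 mod 19: 15^1≡15, 15^2≡16, 15^3≡12, 15^4≡9, 15^5≡2, 15^6≡11, 15^7≡13, 15^8≡5, 15^9≡18, 15^10≡4, 15^11≡3, 15^12≡7, 15^13≡10, 15^14≡17, 15^15≡8, 15^16≡6, 15^17≡14, 15^18≡1. So the order of 15 is 18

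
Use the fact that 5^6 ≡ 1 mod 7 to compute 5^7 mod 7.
By Fermat: 5^{6} ≡ 1 mod 7. So 5^{7} = 5^{6} · 5^{1} ≡ 5^{1} ≡ 5 mod 7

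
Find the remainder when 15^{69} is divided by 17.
By Fermat: 15^{16} ≡ 1 (mod 17). 69 = 4×16 + 5. So 15^{69} ≡ 15^{5} ≡ 2 (mod 17)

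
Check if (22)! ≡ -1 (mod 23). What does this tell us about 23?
(22)! mod 23 = 22. Since this equals -1 (mod 23), Wilson confirms 23 is prime.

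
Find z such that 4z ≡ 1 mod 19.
Since 19 is prime, by Fermat 4^(-1) ≡ 4^{17} ≡ 5 mod 19. Verify: 4 × 5 = 20 ≡ 1 mod 19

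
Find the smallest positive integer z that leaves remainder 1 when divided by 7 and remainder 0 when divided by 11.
M = 7 × 11 = 77. M₁ = 11, y₁ ≡ 2 mod 7. M₂ = 7, y₂ ≡ 8 mod 11. z = 1×11×2 + 0×7×8 ≡ 22 mod 77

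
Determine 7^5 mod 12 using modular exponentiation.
By repeated squaring (mod 12): 7^{1}≡7, 7^{2}≡1, 7^{4}≡1. Then 7^{5} = 7^{4+1} ≡ 1 × 7 ≡ 7 (mod 12)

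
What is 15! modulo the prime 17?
(16)! = (15)! × (16) ≡ -1 mod 17. So (15)! ≡ -1 × (16)^(-1) ≡ (-1)×(-1) = 1 mod 17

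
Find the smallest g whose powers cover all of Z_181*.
g = 2. For each prime q|180: 2^{90}≡180, 2^{60}≡48, 2^{36}≡59, none ≡ 1, so ord_181(2) = 180 and 2 is a primitive root.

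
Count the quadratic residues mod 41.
Exactly half the non-zero residues mod a prime are QRs: (41-1)/2 = 20.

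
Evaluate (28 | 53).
(28/53) = 28^{26} mod 53 = 1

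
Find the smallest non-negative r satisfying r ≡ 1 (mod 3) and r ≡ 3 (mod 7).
M = 3 × 7 = 21. M₁ = 7, y₁ ≡ 1 (mod 3). M₂ = 3, y₂ ≡ 5 (mod 7). r = 1×7×1 + 3×3×5 ≡ 10 (mod 21)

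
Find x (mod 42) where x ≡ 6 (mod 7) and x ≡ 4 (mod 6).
M = 7 × 6 = 42. M₁ = 6, y₁ ≡ 6 (mod 7). M₂ = 7, y₂ ≡ 1 (mod 6). x = 6×6×6 + 4×7×1 ≡ 34 (mod 42)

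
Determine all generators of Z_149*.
There are φ(148) = 72 primitive roots mod 149: {2, 3, 8, 10, 11, 12, 13, 14, 15, 18, 21, 23, 27, 32, 34, 38, 40, 41, 43, 48, 50, 51, 52, 55, 56, 57, 58, 59, 60, 62, 65, 66, 70, 71, 72, 74, 75, 77, 78, 79, 83, 84, 87, 89, 90, 91, 92, 93, 94, 97, 98, 99, 101, 106, 108, 109, 111, 115, 117, 122, 126, 128, 131, 134, 135, 136, 137, 138, 139, 141, 146, 147}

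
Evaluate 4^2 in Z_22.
4^{2} = 16 ≡ 16 mod 22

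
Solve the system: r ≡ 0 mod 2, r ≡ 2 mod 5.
M = 2 × 5 = 10. M₁ = 5, y₁ ≡ 1 mod 2. M₂ = 2, y₂ ≡ 3 mod 5. r = 0×5×1 + 2×2×3 ≡ 2 mod 10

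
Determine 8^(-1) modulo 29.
Since 29 is prime, by Fermat 8^(-1) ≡ 8^{27} ≡ 11 mod 29. Verify: 8 × 11 = 88 ≡ 1 mod 29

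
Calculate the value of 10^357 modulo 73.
Using Fermat: 10^{72} ≡ 1 (mod 73). 357 ≡ 69 (mod 72). So 10^{357} ≡ 10^{69} ≡ 63 (mod 73)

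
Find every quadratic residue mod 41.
QRs mod 41: {1, 2, 4, 5, 8, 9, 10, 16, 18, 20, 21, 23, 25, 31, 32, 33, 36, 37, 39, 40}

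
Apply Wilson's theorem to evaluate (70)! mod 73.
(72)! = (70)! × (71) × (72) ≡ -1 (mod 73). So (70)! ≡ -1 × [(72)(71)]^(-1) ≡ 36 (mod 73)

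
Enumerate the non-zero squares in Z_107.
QRs mod 107: {1, 3, 4, 9, 10, 11, 12, 13, 14, 16, 19, 23, 25, 27, 29, 30, 33, 34, 35, 36, 37, 39, 40, 41, 42, 44, 47, 48, 49, 52, 53, 56, 57, 61, 62, 64, 69, 75, 76, 79, 81, 83, 85, 86, 87, 89, 90, 92, 99, 100, 101, 102, 105}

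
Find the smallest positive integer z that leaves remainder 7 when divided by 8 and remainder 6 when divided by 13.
M = 8 × 13 = 104. M₁ = 13, y₁ ≡ 5 (mod 8). M₂ = 8, y₂ ≡ 5 (mod 13). z = 7×13×5 + 6×8×5 ≡ 71 (mod 104)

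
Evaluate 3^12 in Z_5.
Using Fermat: 3^{4} ≡ 1 (mod 5). 12 ≡ 0 (mod 4). So 3^{12} ≡ 3^{0} ≡ 1 (mod 5)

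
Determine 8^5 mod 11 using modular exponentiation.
By repeated squaring mod 11: 8^{1}≡8, 8^{2}≡9, 8^{4}≡4. Then 8^{5} = 8^{4+1} ≡ 4 × 8 ≡ 10 mod 11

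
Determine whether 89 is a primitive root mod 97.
89^{16} ≡ 1 mod 97 and 16 < 96, so ord_97(89) = 16 ≠ 96 and 89 is not a primitive root.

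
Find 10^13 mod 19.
By repeated squaring mod 19: 10^{1}≡10, 10^{2}≡5, 10^{4}≡6, 10^{8}≡17. Then 10^{13} = 10^{8+4+1} ≡ 17 × 6 × 10 ≡ 13 mod 19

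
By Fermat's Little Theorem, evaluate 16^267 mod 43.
By Fermat: 16^{42} ≡ 1 mod 43. 267 ≡ 15 mod 42. So 16^{267} ≡ 16^{15} ≡ 16 mod 43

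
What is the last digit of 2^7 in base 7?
Using Fermat: 2^{6} ≡ 1 (mod 7). 7 ≡ 1 (mod 6). So 2^{7} ≡ 2^{1} ≡ 2 (mod 7)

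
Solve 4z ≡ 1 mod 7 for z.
Since 7 is prime, by Fermat 4^(-1) ≡ 4^{5} ≡ 2 mod 7. Verify: 4 × 2 = 8 ≡ 1 mod 7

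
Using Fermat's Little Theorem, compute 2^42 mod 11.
By Fermat: 2^{10} ≡ 1 mod 11. 42 = 4×10 + 2. So 2^{42} ≡ 2^{2} ≡ 4 mod 11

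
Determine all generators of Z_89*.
There are φ(88) = 40 primitive roots mod 89: {3, 6, 7, 13, 14, 15, 19, 23, 24, 26, 27, 28, 29, 30, 31, 33, 35, 38, 41, 43, 46, 48, 51, 54, 56, 58, 59, 60, 61, 62, 63, 65, 66, 70, 74, 75, 76, 82, 83, 86}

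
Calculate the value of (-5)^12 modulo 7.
Using Fermat: (-5)^{6} ≡ 1 mod 7. 12 ≡ 0 mod 6. So (-5)^{12} ≡ (-5)^{0} ≡ 1 mod 7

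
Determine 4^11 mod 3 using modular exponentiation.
Using Fermat: 4^{2} ≡ 1 (mod 3). 11 ≡ 1 (mod 2). So 4^{11} ≡ 4^{1} ≡ 1 (mod 3)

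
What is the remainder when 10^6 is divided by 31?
By repeated squaring (mod 31): 10^{1}≡10, 10^{2}≡7, 10^{4}≡18. Then 10^{6} = 10^{4+2} ≡ 18 × 7 ≡ 2 (mod 31)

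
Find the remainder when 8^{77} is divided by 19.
By Fermat: 8^{18} ≡ 1 mod 19. 77 = 4×18 + 5. So 8^{77} ≡ 8^{5} ≡ 12 mod 19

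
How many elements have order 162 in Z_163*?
There are φ(163-1) = φ(162) = 54 primitive roots modulo 163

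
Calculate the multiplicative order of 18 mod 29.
Powers of 18 mod 29: 18^1≡18, 18^2≡5, 18^3≡3, 18^4≡25, 18^5≡15, 18^6≡9, 18^7≡17, 18^8≡16, 18^9≡27, 18^10≡22, 18^11≡19, 18^12≡23, 18^13≡8, 18^14≡28, 18^15≡11, 18^16≡24, 18^17≡26, 18^18≡4, 18^19≡14, 18^20≡20, 18^21≡12, 18^22≡13, 18^23≡2, 18^24≡7, 18^25≡10, 18^26≡6, 18^27≡21, 18^28≡1. Order = 28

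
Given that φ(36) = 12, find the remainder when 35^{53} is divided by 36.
By Euler: 35^{12} ≡ 1 mod 36 since gcd(35, 36) = 1. 53 = 4×12 + 5. So 35^{53} ≡ 35^{5} ≡ 35 mod 36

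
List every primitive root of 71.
There are φ(70) = 24 primitive roots mod 71: {7, 11, 13, 21, 22, 28, 31, 33, 35, 42, 44, 47, 52, 53, 55, 56, 59, 61, 62, 63, 65, 67, 68, 69}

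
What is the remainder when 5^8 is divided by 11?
By repeated squaring (mod 11): 5^{1}≡5, 5^{2}≡3, 5^{4}≡9, 5^{8}≡4. So 5^{8} ≡ 4 (mod 11)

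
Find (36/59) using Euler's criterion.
(36/59) = 36^{29} mod 59 = 1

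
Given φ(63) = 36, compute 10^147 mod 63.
By Euler: 10^{36} ≡ 1 (mod 63) since gcd(10, 63) = 1. 147 = 4×36 + 3. So 10^{147} ≡ 10^{3} ≡ 55 (mod 63)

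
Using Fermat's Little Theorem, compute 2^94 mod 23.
By Fermat: 2^{22} ≡ 1 (mod 23). 94 = 4×22 + 6. So 2^{94} ≡ 2^{6} ≡ 18 (mod 23)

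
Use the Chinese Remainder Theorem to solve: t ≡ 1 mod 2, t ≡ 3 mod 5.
M = 2 × 5 = 10. M₁ = 5, y₁ ≡ 1 mod 2. M₂ = 2, y₂ ≡ 3 mod 5. t = 1×5×1 + 3×2×3 ≡ 3 mod 10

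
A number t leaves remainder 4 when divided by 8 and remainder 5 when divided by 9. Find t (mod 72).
M = 8 × 9 = 72. M₁ = 9, y₁ ≡ 1 (mod 8). M₂ = 8, y₂ ≡ 8 (mod 9). t = 4×9×1 + 5×8×8 ≡ 68 (mod 72)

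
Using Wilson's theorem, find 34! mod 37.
(36)! = (34)! × (35) × (36) ≡ -1 (mod 37). So (34)! ≡ -1 × [(36)(35)]^(-1) ≡ 18 (mod 37)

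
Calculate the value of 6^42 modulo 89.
By repeated squaring mod 89: 6^{1}≡6, 6^{2}≡36, 6^{4}≡50, 6^{8}≡8, 6^{16}≡64, 6^{32}≡2. Then 6^{42} = 6^{32+8+2} ≡ 2 × 8 × 36 ≡ 42 mod 89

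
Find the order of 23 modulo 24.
Powers of 23 mod 24: 23^1≡23, 23^2≡1. Order = 2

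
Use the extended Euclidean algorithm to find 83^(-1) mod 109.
Extended GCD: 83(-21) + 109(16) = 1. So 83^(-1) ≡ -21 ≡ 88 (mod 109). Verify: 83 × 88 = 7304 ≡ 1 (mod 109)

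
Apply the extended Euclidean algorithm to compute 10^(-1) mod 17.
Extended GCD: 10(-5) + 17(3) = 1. So 10^(-1) ≡ -5 ≡ 12 mod 17. Verify: 10 × 12 = 120 ≡ 1 mod 17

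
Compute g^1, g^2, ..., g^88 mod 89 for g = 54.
54^1, 54^2, ..., 54^{88} mod 89: [54, 68, 23, 85, 51, 84, 86, 16, 63, 20, 12, 25, 15, 9, 41, 78, 29, 53, 14, 44, 62, 55, 33, 2, 19, 47, 46, 81, 13, 79, 83, 32, 37, 40, 24, 50, 30, 18, 82, 67, 58, 17, 28, 88, 35, 21, 66, 4, 38, 5, 3, 73, 26, 69, 77, 64, 74, 80, 48, 11, 60, 36, 75, 45, 27, 34, 56, 87, 70, 42, 43, 8, 76, 10, 6, 57, 52, 49, 65, 39, 59, 71, 7, 22, 31, 72, 61, 1]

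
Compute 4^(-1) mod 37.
Since 37 is prime, by Fermat 4^(-1) ≡ 4^{35} ≡ 28 mod 37. Verify: 4 × 28 = 112 ≡ 1 mod 37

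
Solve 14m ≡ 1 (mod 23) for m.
Since 23 is prime, by Fermat 14^(-1) ≡ 14^{21} ≡ 5 (mod 23). Verify: 14 × 5 = 70 ≡ 1 (mod 23)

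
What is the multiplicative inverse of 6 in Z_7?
Since 7 is prime, by Fermat 6^(-1) ≡ 6^{5} ≡ 6 mod 7. Verify: 6 × 6 = 36 ≡ 1 mod 7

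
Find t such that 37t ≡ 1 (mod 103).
Since 103 is prime, by Fermat 37^(-1) ≡ 37^{101} ≡ 39 (mod 103). Verify: 37 × 39 = 1443 ≡ 1 (mod 103)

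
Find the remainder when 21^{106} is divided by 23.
By Fermat: 21^{22} ≡ 1 (mod 23). 106 = 4×22 + 18. So 21^{106} ≡ 21^{18} ≡ 13 (mod 23)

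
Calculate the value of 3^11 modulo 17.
By repeated squaring (mod 17): 3^{1}≡3, 3^{2}≡9, 3^{4}≡13, 3^{8}≡16. Then 3^{11} = 3^{8+2+1} ≡ 16 × 9 × 3 ≡ 7 (mod 17)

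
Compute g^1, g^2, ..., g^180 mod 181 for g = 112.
112^1, 112^2, ..., 112^{180} mod 181: [112, 55, 6, 129, 149, 36, 50, 170, 35, 119, 115, 29, 171, 147, 174, 121, 158, 139, 2, 43, 110, 12, 77, 117, 72, 100, 159, 70, 57, 49, 58, 161, 113, 167, 61, 135, 97, 4, 86, 39, 24, 154, 53, 144, 19, 137, 140, 114, 98, 116, 141, 45, 153, 122, 89, 13, 8, 172, 78, 48, 127, 106, 107, 38, 93, 99, 47, 15, 51, 101, 90, 125, 63, 178, 26, 16, 163, 156, 96, 73, 31, 33, 76, 5, 17, 94, 30, 102, 21, 180, 69, 126, 175, 52, 32, 145, 131, 11, 146, 62, 66, 152, 10, 34, 7, 60, 23, 42, 179, 138, 71, 169, 104, 64, 109, 81, 22, 111, 124, 132, 123, 20, 68, 14, 120, 46, 84, 177, 95, 142, 157, 27, 128, 37, 162, 44, 41, 67, 83, 65, 40, 136, 28, 59, 92, 168, 173, 9, 103, 133, 54, 75, 74, 143, 88, 82, 134, 166, 130, 80, 91, 56, 118, 3, 155, 165, 18, 25, 85, 108, 150, 148, 105, 176, 164, 87, 151, 79, 160, 1]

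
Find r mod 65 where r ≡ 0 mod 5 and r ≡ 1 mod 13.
M = 5 × 13 = 65. M₁ = 13, y₁ ≡ 2 mod 5. M₂ = 5, y₂ ≡ 8 mod 13. r = 0×13×2 + 1×5×8 ≡ 40 mod 65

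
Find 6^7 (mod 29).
By repeated squaring (mod 29): 6^{1}≡6, 6^{2}≡7, 6^{4}≡20. Then 6^{7} = 6^{4+2+1} ≡ 20 × 7 × 6 ≡ 28 (mod 29)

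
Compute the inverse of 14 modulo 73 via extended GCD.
Extended GCD: 14(-26) + 73(5) = 1. So 14^(-1) ≡ -26 ≡ 47 mod 73. Verify: 14 × 47 = 658 ≡ 1 mod 73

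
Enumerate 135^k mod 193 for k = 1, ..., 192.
135^1, 135^2, ..., 135^{192} mod 193: [135, 83, 11, 134, 141, 121, 123, 7, 173, 2, 77, 166, 22, 75, 89, 49, 53, 14, 153, 4, 154, 139, 44, 150, 178, 98, 106, 28, 113, 8, 115, 85, 88, 107, 163, 3, 19, 56, 33, 16, 37, 170, 176, 21, 133, 6, 38, 112, 66, 32, 74, 147, 159, 42, 73, 12, 76, 31, 132, 64, 148, 101, 125, 84, 146, 24, 152, 62, 71, 128, 103, 9, 57, 168, 99, 48, 111, 124, 142, 63, 13, 18, 114, 143, 5, 96, 29, 55, 91, 126, 26, 36, 35, 93, 10, 192, 58, 110, 182, 59, 52, 72, 70, 186, 20, 191, 116, 27, 171, 118, 104, 144, 140, 179, 40, 189, 39, 54, 149, 43, 15, 95, 87, 165, 80, 185, 78, 108, 105, 86, 30, 190, 174, 137, 160, 177, 156, 23, 17, 172, 60, 187, 155, 81, 127, 161, 119, 46, 34, 151, 120, 181, 117, 162, 61, 129, 45, 92, 68, 109, 47, 169, 41, 131, 122, 65, 90, 184, 136, 25, 94, 145, 82, 69, 51, 130, 180, 175, 79, 50, 188, 97, 164, 138, 102, 67, 167, 157, 158, 100, 183, 1]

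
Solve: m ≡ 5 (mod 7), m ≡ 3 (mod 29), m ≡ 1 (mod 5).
M = 7 × 29 × 5 = 1015. M₁ = 145, y₁ ≡ 3 (mod 7). M₂ = 35, y₂ ≡ 5 (mod 29). M₃ = 203, y₃ ≡ 2 (mod 5). m = 5×145×3 + 3×35×5 + 1×203×2 ≡ 61 (mod 1015)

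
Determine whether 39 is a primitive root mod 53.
ord_53(39) divides 52. For each prime q|52: 39^{26}≡52, 39^{4}≡44, none ≡ 1. So 39 has order 52 and is a primitive root mod 53.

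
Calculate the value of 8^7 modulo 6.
By repeated squaring (mod 6): 8^{1}≡2, 8^{2}≡4, 8^{4}≡4. Then 8^{7} = 8^{4+2+1} ≡ 4 × 4 × 2 ≡ 2 (mod 6)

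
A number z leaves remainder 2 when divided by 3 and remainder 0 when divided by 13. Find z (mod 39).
M = 3 × 13 = 39. M₁ = 13, y₁ ≡ 1 (mod 3). M₂ = 3, y₂ ≡ 9 (mod 13). z = 2×13×1 + 0×3×9 ≡ 26 (mod 39)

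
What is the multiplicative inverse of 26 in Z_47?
Since 47 is prime, by Fermat 26^(-1) ≡ 26^{45} ≡ 38 (mod 47). Verify: 26 × 38 = 988 ≡ 1 (mod 47)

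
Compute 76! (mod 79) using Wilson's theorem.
(78)! = (76)! × (77) × (78) ≡ -1 (mod 79). So (76)! ≡ -1 × [(78)(77)]^(-1) ≡ 39 (mod 79)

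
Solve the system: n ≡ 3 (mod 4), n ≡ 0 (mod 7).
M = 4 × 7 = 28. M₁ = 7, y₁ ≡ 3 (mod 4). M₂ = 4, y₂ ≡ 2 (mod 7). n = 3×7×3 + 0×4×2 ≡ 7 (mod 28)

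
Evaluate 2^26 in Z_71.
By repeated squaring (mod 71): 2^{1}≡2, 2^{2}≡4, 2^{4}≡16, 2^{8}≡43, 2^{16}≡3. Then 2^{26} = 2^{16+8+2} ≡ 3 × 43 × 4 ≡ 19 (mod 71)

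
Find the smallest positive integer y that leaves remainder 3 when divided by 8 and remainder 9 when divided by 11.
M = 8 × 11 = 88. M₁ = 11, y₁ ≡ 3 mod 8. M₂ = 8, y₂ ≡ 7 mod 11. y = 3×11×3 + 9×8×7 ≡ 75 mod 88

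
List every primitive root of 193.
There are φ(192) = 64 primitive roots mod 193: {5, 10, 15, 17, 19, 22, 26, 30, 34, 37, 38, 40, 41, 44, 45, 47, 51, 52, 53, 57, 58, 61, 66, 70, 73, 77, 78, 79, 80, 82, 90, 91, 102, 103, 111, 113, 114, 115, 116, 120, 123, 127, 132, 135, 136, 140, 141, 142, 146, 148, 149, 152, 153, 155, 156, 159, 163, 167, 171, 174, 176, 178, 183, 188}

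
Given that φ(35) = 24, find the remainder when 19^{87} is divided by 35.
By Euler: 19^{24} ≡ 1 (mod 35) since gcd(19, 35) = 1. 87 = 3×24 + 15. So 19^{87} ≡ 19^{15} ≡ 34 (mod 35)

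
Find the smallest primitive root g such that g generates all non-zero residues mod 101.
g = 2. Powers: [2, 4, 8, 16, 32, 64, 27, 54, 7, 14, ...] generates all 100 non-zero residues.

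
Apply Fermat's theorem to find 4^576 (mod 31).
By Fermat: 4^{30} ≡ 1 (mod 31). 576 ≡ 6 (mod 30). So 4^{576} ≡ 4^{6} ≡ 4 (mod 31)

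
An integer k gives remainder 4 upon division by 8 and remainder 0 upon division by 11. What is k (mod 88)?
M = 8 × 11 = 88. M₁ = 11, y₁ ≡ 3 (mod 8). M₂ = 8, y₂ ≡ 7 (mod 11). k = 4×11×3 + 0×8×7 ≡ 44 (mod 88)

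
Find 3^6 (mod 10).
By repeated squaring (mod 10): 3^{1}≡3, 3^{2}≡9, 3^{4}≡1. Then 3^{6} = 3^{4+2} ≡ 1 × 9 ≡ 9 (mod 10)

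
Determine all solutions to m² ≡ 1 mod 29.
The square roots of 1 mod 29 are 1 and 28. Verify: 1² = 1 ≡ 1 mod 29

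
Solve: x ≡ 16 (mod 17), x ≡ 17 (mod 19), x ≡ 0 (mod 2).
M = 17 × 19 × 2 = 646. M₁ = 38, y₁ ≡ 13 (mod 17). M₂ = 34, y₂ ≡ 14 (mod 19). M₃ = 323, y₃ ≡ 1 (mod 2). x = 16×38×13 + 17×34×14 + 0×323×1 ≡ 492 (mod 646)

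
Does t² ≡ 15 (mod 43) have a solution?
By Euler's criterion: 15^{21} ≡ 1 (mod 43). Since this equals 1, 15 is a QR.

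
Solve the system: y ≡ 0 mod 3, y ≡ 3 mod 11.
M = 3 × 11 = 33. M₁ = 11, y₁ ≡ 2 mod 3. M₂ = 3, y₂ ≡ 4 mod 11. y = 0×11×2 + 3×3×4 ≡ 3 mod 33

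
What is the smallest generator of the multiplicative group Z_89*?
g = 3. For each prime q|88: 3^{44}≡88, 3^{8}≡64, none ≡ 1, so ord_89(3) = 88 and 3 is a primitive root.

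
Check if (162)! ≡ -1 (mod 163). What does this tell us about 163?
(162)! mod 163 = 162. Since this equals -1 (mod 163), Wilson confirms 163 is prime.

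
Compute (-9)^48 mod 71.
By repeated squaring mod 71: (-9)^{1}≡62, (-9)^{2}≡10, (-9)^{4}≡29, (-9)^{8}≡60, (-9)^{16}≡50, (-9)^{32}≡15. Then (-9)^{48} = (-9)^{32+16} ≡ 15 × 50 ≡ 40 mod 71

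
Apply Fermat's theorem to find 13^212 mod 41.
By Fermat: 13^{40} ≡ 1 mod 41. 212 ≡ 12 mod 40. So 13^{212} ≡ 13^{12} ≡ 4 mod 41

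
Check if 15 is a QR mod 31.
By Euler's criterion: 15^{15} ≡ 30 mod 31. Since this equals -1 (≡ 30), 15 is not a QR.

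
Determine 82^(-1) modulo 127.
Since 127 is prime, by Fermat 82^(-1) ≡ 82^{125} ≡ 79 mod 127. Verify: 82 × 79 = 6478 ≡ 1 mod 127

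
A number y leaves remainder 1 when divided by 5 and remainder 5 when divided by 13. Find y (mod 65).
M = 5 × 13 = 65. M₁ = 13, y₁ ≡ 2 (mod 5). M₂ = 5, y₂ ≡ 8 (mod 13). y = 1×13×2 + 5×5×8 ≡ 31 (mod 65)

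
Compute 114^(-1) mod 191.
Since 191 is prime, by Fermat 114^(-1) ≡ 114^{189} ≡ 62 mod 191. Verify: 114 × 62 = 7068 ≡ 1 mod 191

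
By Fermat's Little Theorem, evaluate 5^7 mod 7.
By Fermat: 5^{6} ≡ 1 mod 7. So 5^{7} = 5^{6} · 5^{1} ≡ 5^{1} ≡ 5 mod 7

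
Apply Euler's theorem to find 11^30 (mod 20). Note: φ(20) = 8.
By Euler: 11^{8} ≡ 1 (mod 20) since gcd(11, 20) = 1. 30 = 3×8 + 6. So 11^{30} ≡ 11^{6} ≡ 1 (mod 20)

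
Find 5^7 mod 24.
By repeated squaring mod 24: 5^{1}≡5, 5^{2}≡1, 5^{4}≡1. Then 5^{7} = 5^{4+2+1} ≡ 1 × 1 × 5 ≡ 5 mod 24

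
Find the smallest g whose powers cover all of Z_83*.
g = 2. For each prime q|82: 2^{41}≡82, 2^{2}≡4, none ≡ 1, so ord_83(2) = 82 and 2 is a primitive root.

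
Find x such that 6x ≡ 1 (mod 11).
Since 11 is prime, by Fermat 6^(-1) ≡ 6^{9} ≡ 2 (mod 11). Verify: 6 × 2 = 12 ≡ 1 (mod 11)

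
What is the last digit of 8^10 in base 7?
Using Fermat: 8^{6} ≡ 1 mod 7. 10 ≡ 4 mod 6. So 8^{10} ≡ 8^{4} ≡ 1 mod 7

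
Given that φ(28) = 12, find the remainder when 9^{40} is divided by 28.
By Euler: 9^{12} ≡ 1 mod 28 since gcd(9, 28) = 1. 40 = 3×12 + 4. So 9^{40} ≡ 9^{4} ≡ 9 mod 28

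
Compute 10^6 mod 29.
By repeated squaring mod 29: 10^{1}≡10, 10^{2}≡13, 10^{4}≡24. Then 10^{6} = 10^{4+2} ≡ 24 × 13 ≡ 22 mod 29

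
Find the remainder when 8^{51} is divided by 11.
By Fermat: 8^{10} ≡ 1 (mod 11). 51 = 5×10 + 1. So 8^{51} ≡ 8^{1} ≡ 8 (mod 11)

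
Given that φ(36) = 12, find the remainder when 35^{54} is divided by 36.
By Euler: 35^{12} ≡ 1 (mod 36) since gcd(35, 36) = 1. 54 = 4×12 + 6. So 35^{54} ≡ 35^{6} ≡ 1 (mod 36)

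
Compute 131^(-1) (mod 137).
Since 137 is prime, by Fermat 131^(-1) ≡ 131^{135} ≡ 114 (mod 137). Verify: 131 × 114 = 14934 ≡ 1 (mod 137)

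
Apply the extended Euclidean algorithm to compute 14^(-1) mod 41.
Extended GCD: 14(3) + 41(-1) = 1. So 14^(-1) ≡ 3 (mod 41). Verify: 14 × 3 = 42 ≡ 1 (mod 41)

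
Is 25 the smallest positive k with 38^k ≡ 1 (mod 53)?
Powers of 38 mod 53: 38^1≡38, 38^2≡13, 38^3≡17, 38^4≡10, 38^5≡9, 38^6≡24, 38^7≡11, 38^8≡47, 38^9≡37, 38^10≡28, 38^11≡4, 38^12≡46, 38^13≡52, 38^14≡15, 38^15≡40, 38^16≡36, 38^17≡43, 38^18≡44, 38^19≡29, 38^20≡42, 38^21≡6, 38^22≡16, 38^23≡25, 38^24≡49, 38^25≡7, 38^26≡1. 38^25≡7≢1, so ord ≠ 25. No, the actual order is 26.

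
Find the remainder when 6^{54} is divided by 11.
By Fermat: 6^{10} ≡ 1 (mod 11). 54 = 5×10 + 4. So 6^{54} ≡ 6^{4} ≡ 9 (mod 11)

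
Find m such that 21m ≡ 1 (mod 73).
Since 73 is prime, by Fermat 21^(-1) ≡ 21^{71} ≡ 7 (mod 73). Verify: 21 × 7 = 147 ≡ 1 (mod 73)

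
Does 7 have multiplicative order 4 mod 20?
Powers of 7 mod 20: 7^1≡7, 7^2≡9, 7^3≡3, 7^4≡1. First k with 7^k≡1 is k=4. Yes, ord_20(7) = 4.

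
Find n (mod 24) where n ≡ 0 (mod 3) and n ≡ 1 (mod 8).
M = 3 × 8 = 24. M₁ = 8, y₁ ≡ 2 (mod 3). M₂ = 3, y₂ ≡ 3 (mod 8). n = 0×8×2 + 1×3×3 ≡ 9 (mod 24)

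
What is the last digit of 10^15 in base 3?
Using Fermat: 10^{2} ≡ 1 mod 3. 15 ≡ 1 mod 2. So 10^{15} ≡ 10^{1} ≡ 1 mod 3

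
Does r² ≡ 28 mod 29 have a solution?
By Euler's criterion: 28^{14} ≡ 1 mod 29. Since this equals 1, 28 is a QR.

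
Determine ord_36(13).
Powers of 13 mod 36: 13^1≡13, 13^2≡25, 13^3≡1. ord_36(13) = 3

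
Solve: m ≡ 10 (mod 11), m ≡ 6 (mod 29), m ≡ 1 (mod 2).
M = 11 × 29 × 2 = 638. M₁ = 58, y₁ ≡ 4 (mod 11). M₂ = 22, y₂ ≡ 4 (mod 29). M₃ = 319, y₃ ≡ 1 (mod 2). m = 10×58×4 + 6×22×4 + 1×319×1 ≡ 615 (mod 638)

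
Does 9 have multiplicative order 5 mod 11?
Powers of 9 mod 11: 9^1≡9, 9^2≡4, 9^3≡3, 9^4≡5, 9^5≡1. First k with 9^k≡1 is k=5. Yes, ord_11(9) = 5.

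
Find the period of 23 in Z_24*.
Powers of 23 mod 24: 23^1≡23, 23^2≡1. ord_24(23) = 2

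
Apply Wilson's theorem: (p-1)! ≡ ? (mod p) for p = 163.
By Wilson's theorem, (162)! ≡ -1 ≡ 162 (mod 163)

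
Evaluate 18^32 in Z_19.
Using Fermat: 18^{18} ≡ 1 mod 19. 32 ≡ 14 mod 18. So 18^{32} ≡ 18^{14} ≡ 1 mod 19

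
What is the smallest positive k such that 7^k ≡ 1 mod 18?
Powers of 7 mod 18: 7^1≡7, 7^2≡13, 7^3≡1. So the order of 7 is 3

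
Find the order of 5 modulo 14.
Powers of 5 mod 14: 5^1≡5, 5^2≡11, 5^3≡13, 5^4≡9, 5^5≡3, 5^6≡1. So the order of 5 is 6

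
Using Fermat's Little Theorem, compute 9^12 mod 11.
By Fermat: 9^{10} ≡ 1 (mod 11). So 9^{12} = 9^{10} · 9^{2} ≡ 9^{2} ≡ 4 (mod 11)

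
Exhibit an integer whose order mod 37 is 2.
36 has order 2 mod 37 since 36^{2} ≡ 1 mod 37 and no smaller power works.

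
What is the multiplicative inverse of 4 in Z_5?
Since 5 is prime, by Fermat 4^(-1) ≡ 4^{3} ≡ 4 (mod 5). Verify: 4 × 4 = 16 ≡ 1 (mod 5)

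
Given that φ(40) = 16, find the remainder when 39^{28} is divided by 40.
By Euler: 39^{16} ≡ 1 mod 40 since gcd(39, 40) = 1. 28 = 1×16 + 12. So 39^{28} ≡ 39^{12} ≡ 1 mod 40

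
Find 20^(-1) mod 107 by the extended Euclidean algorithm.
Extended GCD: 20(-16) + 107(3) = 1. So 20^(-1) ≡ -16 ≡ 91 mod 107. Verify: 20 × 91 = 1820 ≡ 1 mod 107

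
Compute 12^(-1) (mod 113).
Since 113 is prime, by Fermat 12^(-1) ≡ 12^{111} ≡ 66 (mod 113). Verify: 12 × 66 = 792 ≡ 1 (mod 113)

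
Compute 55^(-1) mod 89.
Since 89 is prime, by Fermat 55^(-1) ≡ 55^{87} ≡ 34 mod 89. Verify: 55 × 34 = 1870 ≡ 1 mod 89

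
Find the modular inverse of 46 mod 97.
Since 97 is prime, by Fermat 46^(-1) ≡ 46^{95} ≡ 19 mod 97. Verify: 46 × 19 = 874 ≡ 1 mod 97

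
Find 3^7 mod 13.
By repeated squaring mod 13: 3^{1}≡3, 3^{2}≡9, 3^{4}≡3. Then 3^{7} = 3^{4+2+1} ≡ 3 × 9 × 3 ≡ 3 mod 13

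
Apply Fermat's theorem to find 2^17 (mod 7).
By Fermat: 2^{6} ≡ 1 (mod 7). 17 = 2×6 + 5. So 2^{17} ≡ 2^{5} ≡ 4 (mod 7)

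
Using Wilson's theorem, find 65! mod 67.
(66)! = (65)! × (66) ≡ -1 mod 67. So (65)! ≡ -1 × (66)^(-1) ≡ (-1)×(-1) = 1 mod 67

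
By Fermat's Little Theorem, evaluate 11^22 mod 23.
By Fermat's Little Theorem, 11^{22} ≡ 1 (mod 23) since 23 is prime and gcd(11, 23) = 1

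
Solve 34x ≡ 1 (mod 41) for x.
Since 41 is prime, by Fermat 34^(-1) ≡ 34^{39} ≡ 35 (mod 41). Verify: 34 × 35 = 1190 ≡ 1 (mod 41)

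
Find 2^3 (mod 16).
2^{3} = 8 ≡ 8 (mod 16)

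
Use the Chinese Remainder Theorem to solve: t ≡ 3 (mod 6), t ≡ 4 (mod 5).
M = 6 × 5 = 30. M₁ = 5, y₁ ≡ 5 (mod 6). M₂ = 6, y₂ ≡ 1 (mod 5). t = 3×5×5 + 4×6×1 ≡ 9 (mod 30)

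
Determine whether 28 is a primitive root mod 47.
28^{23} ≡ 1 mod 47 and 23 < 46, so ord_47(28) = 23 ≠ 46 and 28 is not a primitive root.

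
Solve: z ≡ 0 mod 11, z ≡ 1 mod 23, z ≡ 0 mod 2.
M = 11 × 23 × 2 = 506. M₁ = 46, y₁ ≡ 6 mod 11. M₂ = 22, y₂ ≡ 22 mod 23. M₃ = 253, y₃ ≡ 1 mod 2. z = 0×46×6 + 1×22×22 + 0×253×1 ≡ 484 mod 506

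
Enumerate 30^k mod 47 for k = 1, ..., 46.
30^1, 30^2, ..., 30^{46} mod 47: [30, 7, 22, 2, 13, 14, 44, 4, 26, 28, 41, 8, 5, 9, 35, 16, 10, 18, 23, 32, 20, 36, 46, 17, 40, 25, 45, 34, 33, 3, 43, 21, 19, 6, 39, 42, 38, 12, 31, 37, 29, 24, 15, 27, 11, 1]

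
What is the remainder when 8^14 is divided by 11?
Using Fermat: 8^{10} ≡ 1 mod 11. 14 ≡ 4 mod 10. So 8^{14} ≡ 8^{4} ≡ 4 mod 11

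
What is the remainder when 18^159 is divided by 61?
Using Fermat: 18^{60} ≡ 1 (mod 61). 159 ≡ 39 (mod 60). So 18^{159} ≡ 18^{39} ≡ 38 (mod 61)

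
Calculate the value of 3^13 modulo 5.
Using Fermat: 3^{4} ≡ 1 mod 5. 13 ≡ 1 mod 4. So 3^{13} ≡ 3^{1} ≡ 3 mod 5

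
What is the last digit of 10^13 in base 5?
By repeated squaring mod 5: 10^{1}≡0, 10^{2}≡0, 10^{4}≡0, 10^{8}≡0. Then 10^{13} = 10^{8+4+1} ≡ 0 × 0 × 0 ≡ 0 mod 5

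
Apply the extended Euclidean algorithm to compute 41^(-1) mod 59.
Extended GCD: 41(-23) + 59(16) = 1. So 41^(-1) ≡ -23 ≡ 36 (mod 59). Verify: 41 × 36 = 1476 ≡ 1 (mod 59)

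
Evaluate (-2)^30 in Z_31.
Using Fermat: (-2)^{30} ≡ 1 (mod 31). 30 ≡ 0 (mod 30). So (-2)^{30} ≡ (-2)^{0} ≡ 1 (mod 31)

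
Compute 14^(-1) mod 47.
Since 47 is prime, by Fermat 14^(-1) ≡ 14^{45} ≡ 37 mod 47. Verify: 14 × 37 = 518 ≡ 1 mod 47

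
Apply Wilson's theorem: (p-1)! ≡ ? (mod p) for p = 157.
By Wilson's theorem, (156)! ≡ -1 ≡ 156 (mod 157)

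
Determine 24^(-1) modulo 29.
Since 29 is prime, by Fermat 24^(-1) ≡ 24^{27} ≡ 23 (mod 29). Verify: 24 × 23 = 552 ≡ 1 (mod 29)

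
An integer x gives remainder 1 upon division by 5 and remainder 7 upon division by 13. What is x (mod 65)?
M = 5 × 13 = 65. M₁ = 13, y₁ ≡ 2 (mod 5). M₂ = 5, y₂ ≡ 8 (mod 13). x = 1×13×2 + 7×5×8 ≡ 46 (mod 65)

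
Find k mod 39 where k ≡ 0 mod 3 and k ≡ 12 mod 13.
M = 3 × 13 = 39. M₁ = 13, y₁ ≡ 1 mod 3. M₂ = 3, y₂ ≡ 9 mod 13. k = 0×13×1 + 12×3×9 ≡ 12 mod 39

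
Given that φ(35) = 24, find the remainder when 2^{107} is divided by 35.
By Euler: 2^{24} ≡ 1 mod 35 since gcd(2, 35) = 1. 107 = 4×24 + 11. So 2^{107} ≡ 2^{11} ≡ 18 mod 35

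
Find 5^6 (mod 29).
By repeated squaring (mod 29): 5^{1}≡5, 5^{2}≡25, 5^{4}≡16. Then 5^{6} = 5^{4+2} ≡ 16 × 25 ≡ 23 (mod 29)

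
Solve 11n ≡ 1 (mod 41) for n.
Since 41 is prime, by Fermat 11^(-1) ≡ 11^{39} ≡ 15 (mod 41). Verify: 11 × 15 = 165 ≡ 1 (mod 41)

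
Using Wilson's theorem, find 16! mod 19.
(18)! = (16)! × (17) × (18) ≡ -1 (mod 19). So (16)! ≡ -1 × [(18)(17)]^(-1) ≡ 9 (mod 19)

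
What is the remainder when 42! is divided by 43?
By Wilson's theorem, (42)! ≡ -1 ≡ 42 mod 43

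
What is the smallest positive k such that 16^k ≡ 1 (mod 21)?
Powers of 16 mod 21: 16^1≡16, 16^2≡4, 16^3≡1. ord_21(16) = 3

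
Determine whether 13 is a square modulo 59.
By Euler's criterion: 13^{29} ≡ 58 mod 59. Since this equals -1 (≡ 58), 13 is not a QR.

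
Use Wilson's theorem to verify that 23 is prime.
(22)! mod 23 = 22. Since this equals -1 mod 23, Wilson confirms 23 is prime.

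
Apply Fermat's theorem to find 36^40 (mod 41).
By Fermat's Little Theorem, 36^{40} ≡ 1 (mod 41) since 41 is prime and gcd(36, 41) = 1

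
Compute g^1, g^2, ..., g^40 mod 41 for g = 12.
12^1, 12^2, ..., 12^{40} mod 41: [12, 21, 6, 31, 3, 36, 22, 18, 11, 9, 26, 25, 13, 33, 27, 37, 34, 39, 17, 40, 29, 20, 35, 10, 38, 5, 19, 23, 30, 32, 15, 16, 28, 8, 14, 4, 7, 2, 24, 1]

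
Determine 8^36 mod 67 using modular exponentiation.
By repeated squaring (mod 67): 8^{1}≡8, 8^{2}≡64, 8^{4}≡9, 8^{8}≡14, 8^{16}≡62, 8^{32}≡25. Then 8^{36} = 8^{32+4} ≡ 25 × 9 ≡ 24 (mod 67)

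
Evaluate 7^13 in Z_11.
Using Fermat: 7^{10} ≡ 1 (mod 11). 13 ≡ 3 (mod 10). So 7^{13} ≡ 7^{3} ≡ 2 (mod 11)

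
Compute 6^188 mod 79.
Using Fermat: 6^{78} ≡ 1 (mod 79). 188 ≡ 32 (mod 78). So 6^{188} ≡ 6^{32} ≡ 2 (mod 79)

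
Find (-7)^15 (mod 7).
By repeated squaring (mod 7): (-7)^{1}≡0, (-7)^{2}≡0, (-7)^{4}≡0, (-7)^{8}≡0. Then (-7)^{15} = (-7)^{8+4+2+1} ≡ 0 × 0 × 0 × 0 ≡ 0 (mod 7)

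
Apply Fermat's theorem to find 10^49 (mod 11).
By Fermat: 10^{10} ≡ 1 (mod 11). 49 = 4×10 + 9. So 10^{49} ≡ 10^{9} ≡ 10 (mod 11)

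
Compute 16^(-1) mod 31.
Since 31 is prime, by Fermat 16^(-1) ≡ 16^{29} ≡ 2 mod 31. Verify: 16 × 2 = 32 ≡ 1 mod 31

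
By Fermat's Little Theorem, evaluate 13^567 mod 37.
By Fermat: 13^{36} ≡ 1 (mod 37). 567 ≡ 27 (mod 36). So 13^{567} ≡ 13^{27} ≡ 31 (mod 37)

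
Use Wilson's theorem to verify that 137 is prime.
(136)! mod 137 = 136. Since this equals -1 (mod 137), Wilson confirms 137 is prime.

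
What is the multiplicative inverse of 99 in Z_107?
Since 107 is prime, by Fermat 99^(-1) ≡ 99^{105} ≡ 40 mod 107. Verify: 99 × 40 = 3960 ≡ 1 mod 107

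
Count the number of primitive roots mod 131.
Number of primitive roots mod 131 = φ(p-1) = φ(130) = 48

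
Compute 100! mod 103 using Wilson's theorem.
(102)! = (100)! × (101) × (102) ≡ -1 mod 103. So (100)! ≡ -1 × [(102)(101)]^(-1) ≡ 51 mod 103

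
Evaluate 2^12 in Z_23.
By repeated squaring (mod 23): 2^{1}≡2, 2^{2}≡4, 2^{4}≡16, 2^{8}≡3. Then 2^{12} = 2^{8+4} ≡ 3 × 16 ≡ 2 (mod 23)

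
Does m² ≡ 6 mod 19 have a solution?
By Euler's criterion: 6^{9} ≡ 1 mod 19. Since this equals 1, 6 is a QR.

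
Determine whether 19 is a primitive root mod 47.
ord_47(19) divides 46. For each prime q|46: 19^{23}≡46, 19^{2}≡32, none ≡ 1. So 19 has order 46 and is a primitive root mod 47.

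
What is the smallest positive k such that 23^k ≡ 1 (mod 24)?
Powers of 23 mod 24: 23^1≡23, 23^2≡1. ord_24(23) = 2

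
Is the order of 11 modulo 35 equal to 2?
Powers of 11 mod 35: 11^1≡11, 11^2≡16, 11^3≡1. 11^2≡16≢1, so ord ≠ 2. No, the actual order is 3.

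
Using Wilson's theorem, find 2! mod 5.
(4)! = (2)! × (3) × (4) ≡ -1 mod 5. So (2)! ≡ -1 × [(4)(3)]^(-1) ≡ 2 mod 5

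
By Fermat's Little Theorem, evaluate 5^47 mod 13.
By Fermat: 5^{12} ≡ 1 (mod 13). 47 = 3×12 + 11. So 5^{47} ≡ 5^{11} ≡ 8 (mod 13)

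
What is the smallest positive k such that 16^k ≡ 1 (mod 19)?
Powers of 16 mod 19: 16^1≡16, 16^2≡9, 16^3≡11, 16^4≡5, 16^5≡4, 16^6≡7, 16^7≡17, 16^8≡6, 16^9≡1. ord_19(16) = 9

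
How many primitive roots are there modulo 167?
Number of primitive roots mod 167 = φ(p-1) = φ(166) = 82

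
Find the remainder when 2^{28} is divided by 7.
By Fermat: 2^{6} ≡ 1 mod 7. 28 = 4×6 + 4. So 2^{28} ≡ 2^{4} ≡ 2 mod 7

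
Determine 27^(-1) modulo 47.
Since 47 is prime, by Fermat 27^(-1) ≡ 27^{45} ≡ 7 (mod 47). Verify: 27 × 7 = 189 ≡ 1 (mod 47)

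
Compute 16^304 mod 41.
Using Fermat: 16^{40} ≡ 1 mod 41. 304 ≡ 24 mod 40. So 16^{304} ≡ 16^{24} ≡ 18 mod 41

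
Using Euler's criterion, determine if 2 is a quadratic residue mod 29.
By Euler's criterion: 2^{14} ≡ 28 mod 29. Since this equals -1 (≡ 28), 2 is not a QR.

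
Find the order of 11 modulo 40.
Powers of 11 mod 40: 11^1≡11, 11^2≡1. Order = 2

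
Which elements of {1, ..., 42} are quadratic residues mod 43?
Quadratic residues modulo 43: {1, 4, 6, 9, 10, 11, 13, 14, 15, 16, 17, 21, 23, 24, 25, 31, 35, 36, 38, 40, 41}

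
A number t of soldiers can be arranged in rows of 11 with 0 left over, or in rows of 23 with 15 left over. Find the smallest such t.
M = 11 × 23 = 253. M₁ = 23, y₁ ≡ 1 mod 11. M₂ = 11, y₂ ≡ 21 mod 23. t = 0×23×1 + 15×11×21 ≡ 176 mod 253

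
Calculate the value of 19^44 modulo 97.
By repeated squaring mod 97: 19^{1}≡19, 19^{2}≡70, 19^{4}≡50, 19^{8}≡75, 19^{16}≡96, 19^{32}≡1. Then 19^{44} = 19^{32+8+4} ≡ 1 × 75 × 50 ≡ 64 mod 97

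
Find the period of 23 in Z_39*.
Powers of 23 mod 39: 23^1≡23, 23^2≡22, 23^3≡38, 23^4≡16, 23^5≡17, 23^6≡1. ord_39(23) = 6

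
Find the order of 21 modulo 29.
Powers of 21 mod 29: 21^1≡21, 21^2≡6, 21^3≡10, 21^4≡7, 21^5≡2, 21^6≡13, 21^7≡12, 21^8≡20, 21^9≡14, 21^10≡4, 21^11≡26, 21^12≡24, 21^13≡11, 21^14≡28, 21^15≡8, 21^16≡23, 21^17≡19, 21^18≡22, 21^19≡27, 21^20≡16, 21^21≡17, 21^22≡9, 21^23≡15, 21^24≡25, 21^25≡3, 21^26≡5, 21^27≡18, 21^28≡1. Order = 28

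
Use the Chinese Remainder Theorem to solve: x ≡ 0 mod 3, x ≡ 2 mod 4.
M = 3 × 4 = 12. M₁ = 4, y₁ ≡ 1 mod 3. M₂ = 3, y₂ ≡ 3 mod 4. x = 0×4×1 + 2×3×3 ≡ 6 mod 12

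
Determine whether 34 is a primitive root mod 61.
34^{5} ≡ 1 mod 61 and 5 < 60, so ord_61(34) = 5 ≠ 60 and 34 is not a primitive root.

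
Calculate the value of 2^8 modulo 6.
By repeated squaring mod 6: 2^{1}≡2, 2^{2}≡4, 2^{4}≡4, 2^{8}≡4. So 2^{8} ≡ 4 mod 6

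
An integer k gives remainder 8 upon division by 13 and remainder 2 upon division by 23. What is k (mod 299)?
M = 13 × 23 = 299. M₁ = 23, y₁ ≡ 4 (mod 13). M₂ = 13, y₂ ≡ 16 (mod 23). k = 8×23×4 + 2×13×16 ≡ 255 (mod 299)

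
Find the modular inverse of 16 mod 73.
Since 73 is prime, by Fermat 16^(-1) ≡ 16^{71} ≡ 32 (mod 73). Verify: 16 × 32 = 512 ≡ 1 (mod 73)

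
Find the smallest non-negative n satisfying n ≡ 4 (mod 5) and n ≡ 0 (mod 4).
M = 5 × 4 = 20. M₁ = 4, y₁ ≡ 4 (mod 5). M₂ = 5, y₂ ≡ 1 (mod 4). n = 4×4×4 + 0×5×1 ≡ 4 (mod 20)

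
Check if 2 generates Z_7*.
2^{3} ≡ 1 (mod 7) and 3 < 6, so ord_7(2) = 3 ≠ 6 and 2 is not a primitive root.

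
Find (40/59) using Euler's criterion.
(40/59) = 40^{29} mod 59 = -1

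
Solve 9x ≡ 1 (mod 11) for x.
Since 11 is prime, by Fermat 9^(-1) ≡ 9^{9} ≡ 5 (mod 11). Verify: 9 × 5 = 45 ≡ 1 (mod 11)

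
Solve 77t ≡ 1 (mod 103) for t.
Since 103 is prime, by Fermat 77^(-1) ≡ 77^{101} ≡ 99 (mod 103). Verify: 77 × 99 = 7623 ≡ 1 (mod 103)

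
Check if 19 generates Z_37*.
ord_37(19) divides 36. For each prime q|36: 19^{18}≡36, 19^{12}≡10, none ≡ 1. So 19 has order 36 and is a primitive root mod 37.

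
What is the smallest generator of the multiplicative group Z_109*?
g = 6. For each prime q|108: 6^{54}≡108, 6^{36}≡63, none ≡ 1, so ord_109(6) = 108 and 6 is a primitive root.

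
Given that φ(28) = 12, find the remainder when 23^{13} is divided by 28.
By Euler: 23^{12} ≡ 1 (mod 28) since gcd(23, 28) = 1. 13 = 1×12 + 1. So 23^{13} ≡ 23^{1} ≡ 23 (mod 28)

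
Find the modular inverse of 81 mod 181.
Since 181 is prime, by Fermat 81^(-1) ≡ 81^{179} ≡ 38 (mod 181). Verify: 81 × 38 = 3078 ≡ 1 (mod 181)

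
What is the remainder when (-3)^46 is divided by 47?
Using Fermat: (-3)^{46} ≡ 1 mod 47. 46 ≡ 0 mod 46. So (-3)^{46} ≡ (-3)^{0} ≡ 1 mod 47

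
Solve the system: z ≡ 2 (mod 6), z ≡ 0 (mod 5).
M = 6 × 5 = 30. M₁ = 5, y₁ ≡ 5 (mod 6). M₂ = 6, y₂ ≡ 1 (mod 5). z = 2×5×5 + 0×6×1 ≡ 20 (mod 30)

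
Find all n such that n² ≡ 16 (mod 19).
The square roots of 16 mod 19 are 4 and 15. Verify: 4² = 16 ≡ 16 (mod 19)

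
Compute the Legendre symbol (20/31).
(20/31) = 20^{15} mod 31 = 1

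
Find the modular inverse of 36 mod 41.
Since 41 is prime, by Fermat 36^(-1) ≡ 36^{39} ≡ 8 mod 41. Verify: 36 × 8 = 288 ≡ 1 mod 41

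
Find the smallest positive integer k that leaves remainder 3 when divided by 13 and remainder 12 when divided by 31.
M = 13 × 31 = 403. M₁ = 31, y₁ ≡ 8 (mod 13). M₂ = 13, y₂ ≡ 12 (mod 31). k = 3×31×8 + 12×13×12 ≡ 198 (mod 403)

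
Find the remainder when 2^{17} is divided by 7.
By Fermat: 2^{6} ≡ 1 mod 7. 17 = 2×6 + 5. So 2^{17} ≡ 2^{5} ≡ 4 mod 7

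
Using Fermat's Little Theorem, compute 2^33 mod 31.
By Fermat: 2^{30} ≡ 1 (mod 31). So 2^{33} = 2^{30} · 2^{3} ≡ 2^{3} ≡ 8 (mod 31)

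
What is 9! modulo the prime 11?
(10)! = (9)! × (10) ≡ -1 (mod 11). So (9)! ≡ -1 × (10)^(-1) ≡ (-1)×(-1) = 1 (mod 11)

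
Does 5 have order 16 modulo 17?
ord_17(5) divides 16. For each prime q|16: 5^{8}≡16, none ≡ 1. So 5 has order 16 and is a primitive root mod 17.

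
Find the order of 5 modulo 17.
Powers of 5 mod 17: 5^1≡5, 5^2≡8, 5^3≡6, 5^4≡13, 5^5≡14, 5^6≡2, 5^7≡10, 5^8≡16, 5^9≡12, 5^10≡9, 5^11≡11, 5^12≡4, 5^13≡3, 5^14≡15, 5^15≡7, 5^16≡1. ord_17(5) = 16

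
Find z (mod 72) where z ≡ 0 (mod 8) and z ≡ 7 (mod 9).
M = 8 × 9 = 72. M₁ = 9, y₁ ≡ 1 (mod 8). M₂ = 8, y₂ ≡ 8 (mod 9). z = 0×9×1 + 7×8×8 ≡ 16 (mod 72)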